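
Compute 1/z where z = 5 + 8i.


|z|^2 = 25+64 = 89
1/z = (5 - 8i)/89

1/z = 0.0562 - 0.0899i


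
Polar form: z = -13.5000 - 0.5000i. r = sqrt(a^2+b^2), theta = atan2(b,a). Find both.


r = sqrt(182.25+0.25) = sqrt(182.5) = 13.5093
theta = atan2(-0.5, -13.5) = -177.8789 degrees

r = 13.5093, theta = -177.8789 degrees


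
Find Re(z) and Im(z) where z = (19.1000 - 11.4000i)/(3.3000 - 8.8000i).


Multiply by conjugate: (19.1000 - 11.4000i)(3.3000 + 8.8000i) / (3.3^2 + (-8.8)^2)
Numerator real = 19.1*3.3 - (11.4)*(-8.8) = 163.35
Numerator imag = -11.4*3.3 - 19.1*(-8.8) = 130.46
Denominator = 88.33
Re(z) = 163.35/88.33 = 1.8493
Im(z) = 130.46/88.33 = 1.4770

Re(z) = 1.8493, Im(z) = 1.4770


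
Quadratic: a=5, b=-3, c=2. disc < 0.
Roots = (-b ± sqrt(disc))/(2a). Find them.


disc = (-3)^2 - 4*5*2 = 9 - 40 = -31
sqrt(|disc|) = sqrt(31) = 5.5678
Real part = 3/(2*5) = 0.3000
Imag part = 5.5678/(2*5) = 0.5568

0.3000 ± 0.5568i


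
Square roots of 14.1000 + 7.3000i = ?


|z| = sqrt(198.81+53.29) = 15.8777
sqrt((|z|+a)/2) = sqrt((15.8777+14.1)/2) = sqrt(14.9888) = 3.8715
sqrt((|z|-a)/2) = sqrt((15.8777-14.1)/2) = sqrt(0.8888) = 0.9428

±(3.8715 + 0.9428i) i.e. 3.8715 + 0.9428i and -3.8715 - 0.9428i


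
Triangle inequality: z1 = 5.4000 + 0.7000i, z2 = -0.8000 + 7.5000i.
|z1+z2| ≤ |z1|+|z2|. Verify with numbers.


|z1| = sqrt(5.4^2 + 0.7^2) = sqrt(29.65) = 5.4452
|z2| = sqrt((-0.8)^2 + 7.5^2) = sqrt(56.89) = 7.5425
z1+z2 = 4.6000 + 8.2000i
|z1+z2| = sqrt(88.4) = 9.4021
|z1|+|z2| = 5.4452 + 7.5425 = 12.9877

|z1+z2| = 9.4021 ≤ |z1|+|z2| = 12.9877 (verified)


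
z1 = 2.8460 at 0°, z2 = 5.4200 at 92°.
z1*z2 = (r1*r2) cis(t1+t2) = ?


r = 2.8460 * 5.4200 = 15.4253
theta = 0° + 92° = 92° = 92° (mod 360)

15.4253 cis(92°)


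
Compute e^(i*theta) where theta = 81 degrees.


cos(81°) = 0.1564
sin(81°) = 0.9877

e^(i*81°) = 0.1564 + 0.9877i


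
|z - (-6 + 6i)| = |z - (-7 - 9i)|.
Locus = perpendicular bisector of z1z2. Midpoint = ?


Equal distances means the locus is the perpendicular bisector of z1 and z2.
Midpoint = ((-6+(-7))/2, (6+(-9))/2) = (-6.5000, -1.5000)

Perpendicular bisector through (-6.5000, -1.5000)


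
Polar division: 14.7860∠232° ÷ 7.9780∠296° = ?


r = 14.7860 / 7.9780 = 1.8533
theta = 232° - 296° = -64° = 296° (mod 360)

1.8533 cis(296°)


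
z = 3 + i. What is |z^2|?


|z| = sqrt(9+1) = sqrt(10) = 3.1623
|z^2| = |z|^2 = (sqrt(10))^2 = 10

|z^2| = 10


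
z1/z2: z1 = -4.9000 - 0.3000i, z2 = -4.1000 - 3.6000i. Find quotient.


Conjugate of z2 = -4.1000 + 3.6000i
Numerator: (-4.9000 - 0.3000i)(-4.1000 + 3.6000i) = 21.1700 - 16.4100i
Denominator: (-4.1)^2 + (-3.6)^2 = 29.77
Result = (21.1700 - 16.4100i)/29.77

0.7111 - 0.5512i


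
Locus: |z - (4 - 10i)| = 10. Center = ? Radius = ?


|z - z0| = r is a circle with center z0 and radius r.
Center = (4, -10), radius = 10

Circle with center (4, -10) and radius 10


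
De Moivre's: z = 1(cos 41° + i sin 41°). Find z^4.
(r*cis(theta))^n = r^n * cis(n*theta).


r^4 = 1^4 = 1
n*theta = 4*41° = 164° = 164° (mod 360)
a = 1*cos(164°) = -0.9613
b = 1*sin(164°) = 0.2756

1 cis(164°) = -0.9613 + 0.2756i


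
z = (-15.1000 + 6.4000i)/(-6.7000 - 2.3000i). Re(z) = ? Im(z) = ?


Multiply by conjugate: (-15.1000 + 6.4000i)(-6.7000 + 2.3000i) / ((-6.7)^2 + (-2.3)^2)
Numerator real = -15.1*(-6.7) + 6.4*(-2.3) = 86.45
Numerator imag = 6.4*(-6.7) - (-15.1)*(-2.3) = -77.61
Denominator = 50.18
Re(z) = 86.45/50.18 = 1.7228
Im(z) = -77.61/50.18 = -1.5466

Re(z) = 1.7228, Im(z) = -1.5466


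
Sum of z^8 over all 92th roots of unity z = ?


The roots are w_k = w^k with w = e^(2*pi*i/92), and (w^k)^8 = (w^8)^k.
So S = 1 + u + u^2 + ... + u^(91) with u = w^8.
8 = 0*92 + 8, so 8 is not a multiple of 92: u = w^8 ≠ 1 (w is a primitive 92th root), while u^92 = (w^92)^8 = 1.
Geometric series: S = (1 - u^92)/(1 - u) = (1 - 1)/(1 - u) = 0

S = 0


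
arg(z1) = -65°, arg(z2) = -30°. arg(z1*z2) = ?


arg(z1*z2) = -65° - 30° = -95°
Normalized to (-180°, 180°]: -95°

-95°


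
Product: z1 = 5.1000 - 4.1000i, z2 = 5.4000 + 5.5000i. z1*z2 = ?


Real = 5.1*5.4 - (-4.1)*5.5 = 27.54 - (-22.55) = 50.09
Imag = 5.1*5.5 + 5.4*(-4.1) = 28.05 - (22.14) = 5.91

50.0900 + 5.9100i


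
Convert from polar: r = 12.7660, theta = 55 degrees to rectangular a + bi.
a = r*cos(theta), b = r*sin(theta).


a = 12.7660*cos(55°) = 12.7660*0.57358 = 7.3223
b = 12.7660*sin(55°) = 12.7660*0.81915 = 10.4573

7.3223 + 10.4573i


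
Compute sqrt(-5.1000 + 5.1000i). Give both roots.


|z| = sqrt(26.01+26.01) = 7.2125
sqrt((|z|+a)/2) = sqrt((7.2125+(-5.1))/2) = sqrt(1.0562) = 1.0277
sqrt((|z|-a)/2) = sqrt((7.2125-(-5.1))/2) = sqrt(6.1562) = 2.4812

±(1.0277 + 2.4812i) i.e. 1.0277 + 2.4812i and -1.0277 - 2.4812i


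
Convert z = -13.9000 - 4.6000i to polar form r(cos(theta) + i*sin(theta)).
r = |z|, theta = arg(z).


r = sqrt(193.21+21.16) = sqrt(214.37) = 14.6414
theta = atan2(-4.6, -13.9) = -161.6888 degrees

r = 14.6414, theta = -161.6888 degrees


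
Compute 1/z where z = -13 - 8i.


|z|^2 = 169+64 = 233
1/z = (-13 + 8i)/233

1/z = -0.0558 + 0.0343i


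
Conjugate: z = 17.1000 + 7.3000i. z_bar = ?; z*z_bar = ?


z_bar = 17.1000 - 7.3000i
z*z_bar = 17.1^2 + 7.3^2 = 292.41 + 53.29 = 345.7

z_bar = 17.1000 - 7.3000i, z*z_bar = 345.7


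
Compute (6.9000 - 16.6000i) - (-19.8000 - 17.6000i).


Real: 6.9 + 19.8 = 26.7
Imag: -16.6 + 17.6 = 1

26.7000 + i


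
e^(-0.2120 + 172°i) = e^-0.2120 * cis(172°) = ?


e^-0.2120 = 0.8090
cos(172°) = -0.99027
sin(172°) = 0.1392
Real = 0.8090*(-0.99027) = -0.8011
Imag = 0.8090*0.1392 = 0.1126

-0.8011 + 0.1126i


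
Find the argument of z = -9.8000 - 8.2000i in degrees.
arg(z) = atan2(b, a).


Re = -9.8, Im = -8.2
arg = atan2(-8.2, -9.8) = -140.0796 degrees

arg(z) = -140.0796 degrees


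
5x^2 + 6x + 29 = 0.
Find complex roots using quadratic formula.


disc = 6^2 - 4*5*29 = 36 - 580 = -544
sqrt(|disc|) = sqrt(544) = 23.3238
Real part = -6/(2*5) = -0.6000
Imag part = 23.3238/(2*5) = 2.3324

-0.6000 ± 2.3324i


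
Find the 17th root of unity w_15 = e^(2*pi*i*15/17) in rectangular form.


Angle = 360*15/17 = 317.6471°
a = cos(317.6471°) = 0.7390
b = sin(317.6471°) = -0.6737

0.7390 - 0.6737i


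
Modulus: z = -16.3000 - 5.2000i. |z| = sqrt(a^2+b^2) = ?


|z| = sqrt((-16.3)^2 + (-5.2)^2) = sqrt(265.69 + 27.04) = sqrt(292.73) = 17.1094

|z| = 17.1094


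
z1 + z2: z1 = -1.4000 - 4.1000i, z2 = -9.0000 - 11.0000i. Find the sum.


Real: -1.4 - 9 = -10.4
Imag: -4.1 - 11 = -15.1

-10.4000 - 15.1000i


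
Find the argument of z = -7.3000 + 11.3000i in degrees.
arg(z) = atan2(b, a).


Re = -7.3, Im = 11.3
arg = atan2(11.3, -7.3) = 122.8632 degrees

arg(z) = 122.8632 degrees


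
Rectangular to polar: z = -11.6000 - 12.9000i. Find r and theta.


r = sqrt(134.56+166.41) = sqrt(300.97) = 17.3485
theta = atan2(-12.9, -11.6) = -131.9627 degrees

r = 17.3485, theta = -131.9627 degrees


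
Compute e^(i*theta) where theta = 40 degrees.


cos(40°) = 0.7660
sin(40°) = 0.6428

e^(i*40°) = 0.7660 + 0.6428i


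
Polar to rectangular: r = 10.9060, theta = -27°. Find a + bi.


a = 10.9060*cos(-27°) = 10.9060*0.891007 = 9.7173
b = 10.9060*sin(-27°) = 10.9060*(-0.45399) = -4.9512

9.7173 - 4.9512i


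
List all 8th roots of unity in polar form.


The 8th roots of unity are cis(360k/8°) for k=0..7
Angle step = 360/8 = 45°
Primitive root: cis(45°)
Primitive root = 0.7071 + 0.7071i

8 roots at angles: 0°, 45°, 90°, 135°, 180°, 225°, 270°, 315°


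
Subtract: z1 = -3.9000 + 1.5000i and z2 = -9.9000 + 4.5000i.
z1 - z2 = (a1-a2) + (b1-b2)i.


Real: -3.9 + 9.9 = 6
Imag: 1.5 - 4.5 = -3

6.0000 - 3.0000i


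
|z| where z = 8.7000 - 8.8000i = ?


|z| = sqrt(8.7^2 + (-8.8)^2) = sqrt(75.69 + 77.44) = sqrt(153.13) = 12.3746

|z| = 12.3746


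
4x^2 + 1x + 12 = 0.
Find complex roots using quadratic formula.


disc = 1^2 - 4*4*12 = 1 - 192 = -191
sqrt(|disc|) = sqrt(191) = 13.8203
Real part = -1/(2*4) = -0.1250
Imag part = 13.8203/(2*4) = 1.7275

-0.1250 ± 1.7275i


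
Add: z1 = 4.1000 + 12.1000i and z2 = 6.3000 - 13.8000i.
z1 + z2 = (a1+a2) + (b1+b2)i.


Real: 4.1 + 6.3 = 10.4
Imag: 12.1 - 13.8 = -1.7

10.4000 - 1.7000i


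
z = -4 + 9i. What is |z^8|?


|z| = sqrt(16+81) = sqrt(97) = 9.8489
|z^8| = |z|^8 = (sqrt(97))^8 = 97^4 = 88529281

|z^8| = 88529281


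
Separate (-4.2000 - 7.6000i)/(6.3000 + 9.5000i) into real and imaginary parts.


Multiply by conjugate: (-4.2000 - 7.6000i)(6.3000 - 9.5000i) / (6.3^2 + 9.5^2)
Numerator real = -4.2*6.3 - (7.6)*9.5 = -98.66
Numerator imag = -7.6*6.3 - (-4.2)*9.5 = -7.98
Denominator = 129.94
Re(z) = -98.66/129.94 = -0.7593
Im(z) = -7.98/129.94 = -0.0614

Re(z) = -0.7593, Im(z) = -0.0614


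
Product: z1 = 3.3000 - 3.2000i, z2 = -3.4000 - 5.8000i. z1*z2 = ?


Real = 3.3*(-3.4) - (-3.2)*(-5.8) = -11.22 - 18.56 = -29.78
Imag = 3.3*(-5.8) - (3.4)*(-3.2) = -19.14 + 10.88 = -8.26

-29.7800 - 8.2600i


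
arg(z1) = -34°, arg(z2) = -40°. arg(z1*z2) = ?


arg(z1*z2) = -34° - 40° = -74°
Normalized to (-180°, 180°]: -74°

-74°


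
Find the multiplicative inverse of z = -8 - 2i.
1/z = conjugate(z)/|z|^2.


|z|^2 = 64+4 = 68
1/z = (-8 + 2i)/68

1/z = -0.1176 + 0.0294i


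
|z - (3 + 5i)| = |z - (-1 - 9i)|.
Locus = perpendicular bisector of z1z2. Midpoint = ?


Equal distances means the locus is the perpendicular bisector of z1 and z2.
Midpoint = ((3+(-1))/2, (5+(-9))/2) = (1.0000, -2.0000)

Perpendicular bisector through (1.0000, -2.0000)


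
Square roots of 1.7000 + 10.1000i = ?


|z| = sqrt(2.89+102.01) = 10.2421
sqrt((|z|+a)/2) = sqrt((10.2421+1.7)/2) = sqrt(5.9710) = 2.4436
sqrt((|z|-a)/2) = sqrt((10.2421-1.7)/2) = sqrt(4.2710) = 2.0666

±(2.4436 + 2.0666i) i.e. 2.4436 + 2.0666i and -2.4436 - 2.0666i


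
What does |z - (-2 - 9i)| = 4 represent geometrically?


|z - z0| = r is a circle with center z0 and radius r.
Center = (-2, -9), radius = 4

Circle with center (-2, -9) and radius 4


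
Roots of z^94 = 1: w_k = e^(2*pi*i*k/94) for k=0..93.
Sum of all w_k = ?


The sum of all 94th roots of unity is 0.
Geometric series: (1 - w^94)/(1 - w) = (1-1)/(1-w) = 0 since w^94 = 1, w ≠ 1.
Alternatively: coefficient of z^93 in z^94 - 1 is 0.

0


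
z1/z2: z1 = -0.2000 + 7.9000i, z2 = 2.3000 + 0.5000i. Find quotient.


Conjugate of z2 = 2.3000 - 0.5000i
Numerator: (-0.2000 + 7.9000i)(2.3000 - 0.5000i) = 3.4900 + 18.2700i
Denominator: 2.3^2 + 0.5^2 = 5.54
Result = (3.4900 + 18.2700i)/5.54

0.6300 + 3.2978i


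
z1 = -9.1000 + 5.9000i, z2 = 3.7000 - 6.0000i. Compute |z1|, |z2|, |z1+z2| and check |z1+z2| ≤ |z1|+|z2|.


|z1| = sqrt((-9.1)^2 + 5.9^2) = sqrt(117.62) = 10.8453
|z2| = sqrt(3.7^2 + (-6)^2) = sqrt(49.69) = 7.0491
z1+z2 = -5.4000 - 0.1000i
|z1+z2| = sqrt(29.17) = 5.4009
|z1|+|z2| = 10.8453 + 7.0491 = 17.8944

|z1+z2| = 5.4009 ≤ |z1|+|z2| = 17.8944 (verified)


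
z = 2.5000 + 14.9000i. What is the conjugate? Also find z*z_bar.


z_bar = 2.5000 - 14.9000i
z*z_bar = 2.5^2 + 14.9^2 = 6.25 + 222.01 = 228.26

z_bar = 2.5000 - 14.9000i, z*z_bar = 228.26


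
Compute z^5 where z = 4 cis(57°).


r^5 = 4^5 = 1024
n*theta = 5*57° = 285° = 285° (mod 360)
a = 1024*cos(285°) = 265.0307
b = 1024*sin(285°) = -989.1080

1024 cis(285°) = 265.0307 - 989.1080i


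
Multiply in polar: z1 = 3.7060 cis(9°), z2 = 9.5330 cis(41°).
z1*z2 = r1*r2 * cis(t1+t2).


r = 3.7060 * 9.5330 = 35.3293
theta = 9° + 41° = 50° = 50° (mod 360)

35.3293 cis(50°)


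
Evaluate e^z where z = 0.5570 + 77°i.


e^0.5570 = 1.7454
cos(77°) = 0.22495
sin(77°) = 0.9744
Real = 1.7454*0.22495 = 0.3926
Imag = 1.7454*0.9744 = 1.7007

0.3926 + 1.7007i


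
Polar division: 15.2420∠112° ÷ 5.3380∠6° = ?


r = 15.2420 / 5.3380 = 2.8554
theta = 112° - 6° = 106° = 106° (mod 360)

2.8554 cis(106°)


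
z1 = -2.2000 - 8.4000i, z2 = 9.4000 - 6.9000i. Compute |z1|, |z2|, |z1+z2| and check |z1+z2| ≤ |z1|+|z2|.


|z1| = sqrt((-2.2)^2 + (-8.4)^2) = sqrt(75.4) = 8.6833
|z2| = sqrt(9.4^2 + (-6.9)^2) = sqrt(135.97) = 11.6606
z1+z2 = 7.2000 - 15.3000i
|z1+z2| = sqrt(285.93) = 16.9095
|z1|+|z2| = 8.6833 + 11.6606 = 20.3439

|z1+z2| = 16.9095 ≤ |z1|+|z2| = 20.3439 (verified)


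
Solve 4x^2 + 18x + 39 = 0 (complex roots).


disc = 18^2 - 4*4*39 = 324 - 624 = -300
sqrt(|disc|) = sqrt(300) = 17.3205
Real part = -18/(2*4) = -2.2500
Imag part = 17.3205/(2*4) = 2.1651

-2.2500 ± 2.1651i


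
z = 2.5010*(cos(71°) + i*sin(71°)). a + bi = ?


a = 2.5010*cos(71°) = 2.5010*0.325568 = 0.8142
b = 2.5010*sin(71°) = 2.5010*0.9455 = 2.3647

0.8142 + 2.3647i


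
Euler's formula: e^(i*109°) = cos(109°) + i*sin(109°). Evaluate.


cos(109°) = -0.3256
sin(109°) = 0.9455

e^(i*109°) = -0.3256 + 0.9455i


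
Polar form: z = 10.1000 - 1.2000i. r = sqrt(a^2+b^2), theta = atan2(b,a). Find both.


r = sqrt(102.01+1.44) = sqrt(103.45) = 10.1710
theta = atan2(-1.2, 10.1) = -6.7757 degrees

r = 10.1710, theta = -6.7757 degrees


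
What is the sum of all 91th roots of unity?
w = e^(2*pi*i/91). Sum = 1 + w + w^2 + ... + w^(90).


The sum of all 91th roots of unity is 0.
Geometric series: (1 - w^91)/(1 - w) = (1-1)/(1-w) = 0 since w^91 = 1, w ≠ 1.
Alternatively: coefficient of z^90 in z^91 - 1 is 0.

0


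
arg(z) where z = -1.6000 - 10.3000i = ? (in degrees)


Re = -1.6, Im = -10.3
arg = atan2(-10.3, -1.6) = -98.8297 degrees

arg(z) = -98.8297 degrees


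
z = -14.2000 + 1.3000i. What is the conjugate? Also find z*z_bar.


z_bar = -14.2000 - 1.3000i
z*z_bar = (-14.2)^2 + 1.3^2 = 201.64 + 1.69 = 203.33

z_bar = -14.2000 - 1.3000i, z*z_bar = 203.33


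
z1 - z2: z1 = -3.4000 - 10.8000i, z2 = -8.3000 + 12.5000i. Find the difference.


Real: -3.4 + 8.3 = 4.9
Imag: -10.8 - 12.5 = -23.3

4.9000 - 23.3000i


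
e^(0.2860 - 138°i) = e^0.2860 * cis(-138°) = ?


e^0.2860 = 1.3311
cos(-138°) = -0.74314
sin(-138°) = -0.66913
Real = 1.3311*(-0.74314) = -0.9892
Imag = 1.3311*(-0.66913) = -0.8907

-0.9892 - 0.8907i


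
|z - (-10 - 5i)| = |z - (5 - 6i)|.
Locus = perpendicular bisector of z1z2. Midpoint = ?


Equal distances means the locus is the perpendicular bisector of z1 and z2.
Midpoint = ((-10+5)/2, (-5+(-6))/2) = (-2.5000, -5.5000)

Perpendicular bisector through (-2.5000, -5.5000)


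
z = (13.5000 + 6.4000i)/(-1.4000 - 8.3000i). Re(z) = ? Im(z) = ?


Multiply by conjugate: (13.5000 + 6.4000i)(-1.4000 + 8.3000i) / ((-1.4)^2 + (-8.3)^2)
Numerator real = 13.5*(-1.4) + 6.4*(-8.3) = -72.02
Numerator imag = 6.4*(-1.4) - 13.5*(-8.3) = 103.09
Denominator = 70.85
Re(z) = -72.02/70.85 = -1.0165
Im(z) = 103.09/70.85 = 1.4550

Re(z) = -1.0165, Im(z) = 1.4550


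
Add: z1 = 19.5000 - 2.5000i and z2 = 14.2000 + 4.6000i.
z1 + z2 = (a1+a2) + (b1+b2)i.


Real: 19.5 + 14.2 = 33.7
Imag: -2.5 + 4.6 = 2.1

33.7000 + 2.1000i


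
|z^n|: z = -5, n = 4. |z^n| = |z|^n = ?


|z| = sqrt(25+0) = sqrt(25) = 5
|z^4| = |z|^4 = 5^4 = 625

|z^4| = 625


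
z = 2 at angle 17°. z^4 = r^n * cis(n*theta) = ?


r^4 = 2^4 = 16
n*theta = 4*17° = 68° = 68° (mod 360)
a = 16*cos(68°) = 5.9937
b = 16*sin(68°) = 14.8349

16 cis(68°) = 5.9937 + 14.8349i


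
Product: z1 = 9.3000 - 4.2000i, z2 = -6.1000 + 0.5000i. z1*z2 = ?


Real = 9.3*(-6.1) - (-4.2)*0.5 = -56.73 - (-2.1) = -54.63
Imag = 9.3*0.5 - (6.1)*(-4.2) = 4.65 + 25.62 = 30.27

-54.6300 + 30.2700i


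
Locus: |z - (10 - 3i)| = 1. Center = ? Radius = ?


|z - z0| = r is a circle with center z0 and radius r.
Center = (10, -3), radius = 1

Circle with center (10, -3) and radius 1


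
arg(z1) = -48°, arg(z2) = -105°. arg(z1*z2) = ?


arg(z1*z2) = -48° - 105° = -153°
Normalized to (-180°, 180°]: -153°

-153°


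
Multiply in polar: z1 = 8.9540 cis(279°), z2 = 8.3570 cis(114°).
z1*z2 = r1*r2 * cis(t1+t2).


r = 8.9540 * 8.3570 = 74.8286
theta = 279° + 114° = 393° = 33° (mod 360)

74.8286 cis(33°)


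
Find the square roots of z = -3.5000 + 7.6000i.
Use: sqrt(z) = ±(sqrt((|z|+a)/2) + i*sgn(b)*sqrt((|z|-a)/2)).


|z| = sqrt(12.25+57.76) = 8.3672
sqrt((|z|+a)/2) = sqrt((8.3672+(-3.5))/2) = sqrt(2.4336) = 1.5600
sqrt((|z|-a)/2) = sqrt((8.3672-(-3.5))/2) = sqrt(5.9336) = 2.4359

±(1.5600 + 2.4359i) i.e. 1.5600 + 2.4359i and -1.5600 - 2.4359i


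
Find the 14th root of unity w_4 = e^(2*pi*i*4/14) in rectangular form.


Angle = 360*4/14 = 102.8571°
a = cos(102.8571°) = -0.2225
b = sin(102.8571°) = 0.9749

-0.2225 + 0.9749i


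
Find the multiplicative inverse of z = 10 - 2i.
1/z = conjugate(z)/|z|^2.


|z|^2 = 100+4 = 104
1/z = (10 + 2i)/104

1/z = 0.0962 + 0.0192i


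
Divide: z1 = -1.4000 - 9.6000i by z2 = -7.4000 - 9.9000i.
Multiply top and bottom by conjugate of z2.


Conjugate of z2 = -7.4000 + 9.9000i
Numerator: (-1.4000 - 9.6000i)(-7.4000 + 9.9000i) = 105.4000 + 57.1800i
Denominator: (-7.4)^2 + (-9.9)^2 = 152.77
Result = (105.4000 + 57.1800i)/152.77

0.6899 + 0.3743i


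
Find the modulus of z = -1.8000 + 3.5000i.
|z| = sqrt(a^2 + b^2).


|z| = sqrt((-1.8)^2 + 3.5^2) = sqrt(3.24 + 12.25) = sqrt(15.49) = 3.9357

|z| = 3.9357


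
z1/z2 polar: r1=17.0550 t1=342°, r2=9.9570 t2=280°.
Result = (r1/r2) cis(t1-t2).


r = 17.0550 / 9.9570 = 1.7129
theta = 342° - 280° = 62° = 62° (mod 360)

1.7129 cis(62°)


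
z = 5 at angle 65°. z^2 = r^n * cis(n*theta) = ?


r^2 = 5^2 = 25
n*theta = 2*65° = 130° = 130° (mod 360)
a = 25*cos(130°) = -16.0697
b = 25*sin(130°) = 19.1511

25 cis(130°) = -16.0697 + 19.1511i


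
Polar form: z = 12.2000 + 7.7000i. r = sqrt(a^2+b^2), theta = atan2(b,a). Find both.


r = sqrt(148.84+59.29) = sqrt(208.13) = 14.4267
theta = atan2(7.7, 12.2) = 32.2580 degrees

r = 14.4267, theta = 32.2580 degrees


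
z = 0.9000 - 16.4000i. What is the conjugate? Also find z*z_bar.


z_bar = 0.9000 + 16.4000i
z*z_bar = 0.9^2 + (-16.4)^2 = 0.81 + 268.96 = 269.77

z_bar = 0.9000 + 16.4000i, z*z_bar = 269.77


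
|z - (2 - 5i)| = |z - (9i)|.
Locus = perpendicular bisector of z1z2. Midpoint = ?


Equal distances means the locus is the perpendicular bisector of z1 and z2.
Midpoint = ((2+0)/2, (-5+9)/2) = (1.0000, 2.0000)

Perpendicular bisector through (1.0000, 2.0000)


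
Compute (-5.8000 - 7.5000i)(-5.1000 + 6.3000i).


Real = -5.8*(-5.1) - (-7.5)*6.3 = 29.58 - (-47.25) = 76.83
Imag = -5.8*6.3 - (5.1)*(-7.5) = -36.54 + 38.25 = 1.71

76.8300 + 1.7100i


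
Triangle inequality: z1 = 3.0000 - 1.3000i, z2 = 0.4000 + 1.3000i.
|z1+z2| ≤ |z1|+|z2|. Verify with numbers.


|z1| = sqrt(3^2 + (-1.3)^2) = sqrt(10.69) = 3.2696
|z2| = sqrt(0.4^2 + 1.3^2) = sqrt(1.85) = 1.3601
z1+z2 = 3.4000
|z1+z2| = sqrt(11.56) = 3.4000
|z1|+|z2| = 3.2696 + 1.3601 = 4.6297

|z1+z2| = 3.4000 ≤ |z1|+|z2| = 4.6297 (verified)


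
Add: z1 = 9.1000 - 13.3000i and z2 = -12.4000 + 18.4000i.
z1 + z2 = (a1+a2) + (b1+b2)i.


Real: 9.1 - 12.4 = -3.3
Imag: -13.3 + 18.4 = 5.1

-3.3000 + 5.1000i


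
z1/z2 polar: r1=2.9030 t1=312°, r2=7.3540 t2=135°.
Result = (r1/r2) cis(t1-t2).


r = 2.9030 / 7.3540 = 0.3948
theta = 312° - 135° = 177° = 177° (mod 360)

0.3948 cis(177°)


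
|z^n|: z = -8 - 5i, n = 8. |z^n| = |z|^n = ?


|z| = sqrt(64+25) = sqrt(89) = 9.4340
|z^8| = |z|^8 = (sqrt(89))^8 = 89^4 = 62742241

|z^8| = 62742241


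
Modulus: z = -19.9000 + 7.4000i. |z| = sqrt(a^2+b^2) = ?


|z| = sqrt((-19.9)^2 + 7.4^2) = sqrt(396.01 + 54.76) = sqrt(450.77) = 21.2313

|z| = 21.2313


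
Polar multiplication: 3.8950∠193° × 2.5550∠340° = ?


r = 3.8950 * 2.5550 = 9.9517
theta = 193° + 340° = 533° = 173° (mod 360)

9.9517 cis(173°)


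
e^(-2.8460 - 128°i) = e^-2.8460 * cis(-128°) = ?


e^-2.8460 = 0.0581
cos(-128°) = -0.6157
sin(-128°) = -0.788
Real = 0.0581*(-0.6157) = -0.0358
Imag = 0.0581*(-0.788) = -0.0458

-0.0358 - 0.0458i


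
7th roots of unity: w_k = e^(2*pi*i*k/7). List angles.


The 7th roots of unity are cis(360k/7°) for k=0..6
Angle step = 360/7 = 51.4286°
Primitive root: cis(51.4286°)
Primitive root = 0.6235 + 0.7818i

7 roots at angles: 0°, 51.4286°, 102.8571°, 154.2857°, 205.7143°, 257.1429°, 308.5714°


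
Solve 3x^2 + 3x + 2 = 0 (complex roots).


disc = 3^2 - 4*3*2 = 9 - 24 = -15
sqrt(|disc|) = sqrt(15) = 3.8730
Real part = -3/(2*3) = -0.5000
Imag part = 3.8730/(2*3) = 0.6455

-0.5000 ± 0.6455i


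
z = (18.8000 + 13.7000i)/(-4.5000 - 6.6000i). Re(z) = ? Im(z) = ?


Multiply by conjugate: (18.8000 + 13.7000i)(-4.5000 + 6.6000i) / ((-4.5)^2 + (-6.6)^2)
Numerator real = 18.8*(-4.5) + 13.7*(-6.6) = -175.02
Numerator imag = 13.7*(-4.5) - 18.8*(-6.6) = 62.43
Denominator = 63.81
Re(z) = -175.02/63.81 = -2.7428
Im(z) = 62.43/63.81 = 0.9784

Re(z) = -2.7428, Im(z) = 0.9784


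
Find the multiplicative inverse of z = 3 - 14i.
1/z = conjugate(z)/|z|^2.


|z|^2 = 9+196 = 205
1/z = (3 + 14i)/205

1/z = 0.0146 + 0.0683i


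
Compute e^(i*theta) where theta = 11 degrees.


cos(11°) = 0.9816
sin(11°) = 0.1908

e^(i*11°) = 0.9816 + 0.1908i


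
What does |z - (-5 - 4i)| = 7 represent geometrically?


|z - z0| = r is a circle with center z0 and radius r.
Center = (-5, -4), radius = 7

Circle with center (-5, -4) and radius 7


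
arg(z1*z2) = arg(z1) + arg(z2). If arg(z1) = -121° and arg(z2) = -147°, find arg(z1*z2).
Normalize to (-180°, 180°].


arg(z1*z2) = -121° - 147° = -268°
Normalized to (-180°, 180°]: 92°

92°


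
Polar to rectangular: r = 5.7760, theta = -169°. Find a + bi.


a = 5.7760*cos(-169°) = 5.7760*(-0.98163) = -5.6699
b = 5.7760*sin(-169°) = 5.7760*(-0.1908) = -1.1021

-5.6699 - 1.1021i


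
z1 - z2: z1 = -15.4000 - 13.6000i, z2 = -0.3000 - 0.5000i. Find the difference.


Real: -15.4 + 0.3 = -15.1
Imag: -13.6 + 0.5 = -13.1

-15.1000 - 13.1000i


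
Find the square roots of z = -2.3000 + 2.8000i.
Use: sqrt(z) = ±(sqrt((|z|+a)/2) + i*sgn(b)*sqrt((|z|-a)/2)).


|z| = sqrt(5.29+7.84) = 3.6235
sqrt((|z|+a)/2) = sqrt((3.6235+(-2.3))/2) = sqrt(0.6618) = 0.8135
sqrt((|z|-a)/2) = sqrt((3.6235-(-2.3))/2) = sqrt(2.9618) = 1.7210

±(0.8135 + 1.7210i) i.e. 0.8135 + 1.7210i and -0.8135 - 1.7210i


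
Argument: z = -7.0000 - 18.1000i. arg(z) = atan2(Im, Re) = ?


Re = -7, Im = -18.1
arg = atan2(-18.1, -7) = -111.1435 degrees

arg(z) = -111.1435 degrees


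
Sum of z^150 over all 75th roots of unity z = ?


The roots are w_k = w^k with w = e^(2*pi*i/75), and (w^k)^150 = (w^150)^k.
So S = 1 + u + u^2 + ... + u^(74) with u = w^150.
150 = 2*75 + 0, so 150 is a multiple of 75 and u = (w^75)^2 = 1.
Every one of the 75 terms equals 1: S = 75

S = 75


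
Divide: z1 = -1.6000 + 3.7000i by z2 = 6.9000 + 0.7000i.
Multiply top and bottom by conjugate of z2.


Conjugate of z2 = 6.9000 - 0.7000i
Numerator: (-1.6000 + 3.7000i)(6.9000 - 0.7000i) = -8.4500 + 26.6500i
Denominator: 6.9^2 + 0.7^2 = 48.1
Result = (-8.4500 + 26.6500i)/48.1

-0.1757 + 0.5541i


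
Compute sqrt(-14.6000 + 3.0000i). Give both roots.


|z| = sqrt(213.16+9) = 14.9050
sqrt((|z|+a)/2) = sqrt((14.9050+(-14.6))/2) = sqrt(0.1525) = 0.3905
sqrt((|z|-a)/2) = sqrt((14.9050-(-14.6))/2) = sqrt(14.7525) = 3.8409

±(0.3905 + 3.8409i) i.e. 0.3905 + 3.8409i and -0.3905 - 3.8409i


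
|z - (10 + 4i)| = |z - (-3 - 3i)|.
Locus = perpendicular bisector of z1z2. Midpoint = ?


Equal distances means the locus is the perpendicular bisector of z1 and z2.
Midpoint = ((10+(-3))/2, (4+(-3))/2) = (3.5000, 0.5000)

Perpendicular bisector through (3.5000, 0.5000)


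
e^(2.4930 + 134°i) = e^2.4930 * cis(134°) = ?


e^2.4930 = 12.0975
cos(134°) = -0.69466
sin(134°) = 0.71934
Real = 12.0975*(-0.69466) = -8.4036
Imag = 12.0975*0.71934 = 8.7022

-8.4036 + 8.7022i


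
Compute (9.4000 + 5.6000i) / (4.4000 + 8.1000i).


Conjugate of z2 = 4.4000 - 8.1000i
Numerator: (9.4000 + 5.6000i)(4.4000 - 8.1000i) = 86.7200 - 51.5000i
Denominator: 4.4^2 + 8.1^2 = 84.97
Result = (86.7200 - 51.5000i)/84.97

1.0206 - 0.6061i


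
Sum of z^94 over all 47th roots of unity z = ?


The roots are w_k = w^k with w = e^(2*pi*i/47), and (w^k)^94 = (w^94)^k.
So S = 1 + u + u^2 + ... + u^(46) with u = w^94.
94 = 2*47 + 0, so 94 is a multiple of 47 and u = (w^47)^2 = 1.
Every one of the 47 terms equals 1: S = 47

S = 47


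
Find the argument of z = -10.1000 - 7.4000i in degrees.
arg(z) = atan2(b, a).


Re = -10.1, Im = -7.4
arg = atan2(-7.4, -10.1) = -143.7708 degrees

arg(z) = -143.7708 degrees


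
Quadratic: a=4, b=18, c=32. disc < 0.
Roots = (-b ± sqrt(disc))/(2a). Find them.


disc = 18^2 - 4*4*32 = 324 - 512 = -188
sqrt(|disc|) = sqrt(188) = 13.7113
Real part = -18/(2*4) = -2.2500
Imag part = 13.7113/(2*4) = 1.7139

-2.2500 ± 1.7139i


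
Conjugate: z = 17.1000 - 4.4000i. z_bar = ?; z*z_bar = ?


z_bar = 17.1000 + 4.4000i
z*z_bar = 17.1^2 + (-4.4)^2 = 292.41 + 19.36 = 311.77

z_bar = 17.1000 + 4.4000i, z*z_bar = 311.77


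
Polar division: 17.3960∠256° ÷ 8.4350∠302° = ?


r = 17.3960 / 8.4350 = 2.0624
theta = 256° - 302° = -46° = 314° (mod 360)

2.0624 cis(314°)


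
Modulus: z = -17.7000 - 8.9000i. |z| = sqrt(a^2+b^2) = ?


|z| = sqrt((-17.7)^2 + (-8.9)^2) = sqrt(313.29 + 79.21) = sqrt(392.5) = 19.8116

|z| = 19.8116


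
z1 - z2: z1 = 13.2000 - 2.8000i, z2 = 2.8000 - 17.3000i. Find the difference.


Real: 13.2 - 2.8 = 10.4
Imag: -2.8 + 17.3 = 14.5

10.4000 + 14.5000i


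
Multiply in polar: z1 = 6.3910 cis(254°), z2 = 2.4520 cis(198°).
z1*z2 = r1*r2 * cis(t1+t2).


r = 6.3910 * 2.4520 = 15.6707
theta = 254° + 198° = 452° = 92° (mod 360)

15.6707 cis(92°)


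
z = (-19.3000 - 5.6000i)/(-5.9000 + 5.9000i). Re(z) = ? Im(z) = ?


Multiply by conjugate: (-19.3000 - 5.6000i)(-5.9000 - 5.9000i) / ((-5.9)^2 + 5.9^2)
Numerator real = -19.3*(-5.9) - (5.6)*5.9 = 80.83
Numerator imag = -5.6*(-5.9) - (-19.3)*5.9 = 146.91
Denominator = 69.62
Re(z) = 80.83/69.62 = 1.1610
Im(z) = 146.91/69.62 = 2.1102

Re(z) = 1.1610, Im(z) = 2.1102


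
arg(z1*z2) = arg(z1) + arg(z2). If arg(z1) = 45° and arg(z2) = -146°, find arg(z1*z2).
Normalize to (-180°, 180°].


arg(z1*z2) = 45° - 146° = -101°
Normalized to (-180°, 180°]: -101°

-101°


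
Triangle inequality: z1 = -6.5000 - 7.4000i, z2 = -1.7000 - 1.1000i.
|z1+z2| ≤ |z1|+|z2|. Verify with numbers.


|z1| = sqrt((-6.5)^2 + (-7.4)^2) = sqrt(97.01) = 9.8494
|z2| = sqrt((-1.7)^2 + (-1.1)^2) = sqrt(4.1) = 2.0248
z1+z2 = -8.2000 - 8.5000i
|z1+z2| = sqrt(139.49) = 11.8106
|z1|+|z2| = 9.8494 + 2.0248 = 11.8742

|z1+z2| = 11.8106 ≤ |z1|+|z2| = 11.8742 (verified)


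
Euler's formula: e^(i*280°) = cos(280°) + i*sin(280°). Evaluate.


cos(280°) = 0.1736
sin(280°) = -0.9848

e^(i*280°) = 0.1736 - 0.9848i


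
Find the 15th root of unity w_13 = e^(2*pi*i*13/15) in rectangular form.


Angle = 360*13/15 = 312°
a = cos(312°) = 0.6691
b = sin(312°) = -0.7431

0.6691 - 0.7431i


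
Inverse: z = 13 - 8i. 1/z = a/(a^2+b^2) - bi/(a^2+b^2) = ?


|z|^2 = 169+64 = 233
1/z = (13 + 8i)/233

1/z = 0.0558 + 0.0343i


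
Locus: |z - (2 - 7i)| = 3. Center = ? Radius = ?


|z - z0| = r is a circle with center z0 and radius r.
Center = (2, -7), radius = 3

Circle with center (2, -7) and radius 3


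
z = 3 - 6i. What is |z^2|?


|z| = sqrt(9+36) = sqrt(45) = 6.7082
|z^2| = |z|^2 = (sqrt(45))^2 = 45

|z^2| = 45


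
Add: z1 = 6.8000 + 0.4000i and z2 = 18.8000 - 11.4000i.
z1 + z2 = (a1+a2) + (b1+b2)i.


Real: 6.8 + 18.8 = 25.6
Imag: 0.4 - 11.4 = -11

25.6000 - 11.0000i


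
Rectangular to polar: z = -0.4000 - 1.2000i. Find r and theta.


r = sqrt(0.16+1.44) = sqrt(1.6) = 1.2649
theta = atan2(-1.2, -0.4) = -108.4349 degrees

r = 1.2649, theta = -108.4349 degrees


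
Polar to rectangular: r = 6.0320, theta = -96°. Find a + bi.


a = 6.0320*cos(-96°) = 6.0320*(-0.10453) = -0.6305
b = 6.0320*sin(-96°) = 6.0320*(-0.994522) = -5.9990

-0.6305 - 5.9990i


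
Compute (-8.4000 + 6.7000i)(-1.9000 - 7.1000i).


Real = -8.4*(-1.9) - 6.7*(-7.1) = 15.96 - (-47.57) = 63.53
Imag = -8.4*(-7.1) - (1.9)*6.7 = 59.64 - (12.73) = 46.91

63.5300 + 46.9100i


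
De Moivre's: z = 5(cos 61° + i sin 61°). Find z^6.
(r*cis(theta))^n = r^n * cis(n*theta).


r^6 = 5^6 = 15625
n*theta = 6*61° = 366° = 6° (mod 360)
a = 15625*cos(6°) = 15539.4046
b = 15625*sin(6°) = 1633.2572

15625 cis(6°) = 15539.4046 + 1633.2572i


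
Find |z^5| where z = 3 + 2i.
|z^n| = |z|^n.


|z| = sqrt(9+4) = sqrt(13) = 3.6056
|z^5| = |z|^5 = (sqrt(13))^5 = 13^2 * sqrt(13) = 169*sqrt(13)

|z^5| = 169*sqrt(13) ≈ 609.3382


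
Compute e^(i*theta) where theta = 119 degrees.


cos(119°) = -0.4848
sin(119°) = 0.8746

e^(i*119°) = -0.4848 + 0.8746i


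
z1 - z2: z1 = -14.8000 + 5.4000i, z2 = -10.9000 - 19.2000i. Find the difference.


Real: -14.8 + 10.9 = -3.9
Imag: 5.4 + 19.2 = 24.6

-3.9000 + 24.6000i


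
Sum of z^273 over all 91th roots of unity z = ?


The roots are w_k = w^k with w = e^(2*pi*i/91), and (w^k)^273 = (w^273)^k.
So S = 1 + u + u^2 + ... + u^(90) with u = w^273.
273 = 3*91 + 0, so 273 is a multiple of 91 and u = (w^91)^3 = 1.
Every one of the 91 terms equals 1: S = 91

S = 91


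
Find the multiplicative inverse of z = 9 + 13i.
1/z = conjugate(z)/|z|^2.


|z|^2 = 81+169 = 250
1/z = (9 - 13i)/250

1/z = 0.0360 - 0.0520i


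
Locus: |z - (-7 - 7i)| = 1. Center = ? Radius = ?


|z - z0| = r is a circle with center z0 and radius r.
Center = (-7, -7), radius = 1

Circle with center (-7, -7) and radius 1


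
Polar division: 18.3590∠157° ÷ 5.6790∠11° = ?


r = 18.3590 / 5.6790 = 3.2328
theta = 157° - 11° = 146° = 146° (mod 360)

3.2328 cis(146°)


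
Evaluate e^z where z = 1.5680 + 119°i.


e^1.5680 = 4.79704
cos(119°) = -0.48481
sin(119°) = 0.87462
Real = 4.79704*(-0.48481) = -2.3257
Imag = 4.79704*0.87462 = 4.1956

-2.3257 + 4.1956i


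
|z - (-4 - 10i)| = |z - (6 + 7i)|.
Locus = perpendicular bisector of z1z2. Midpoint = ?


Equal distances means the locus is the perpendicular bisector of z1 and z2.
Midpoint = ((-4+6)/2, (-10+7)/2) = (1.0000, -1.5000)

Perpendicular bisector through (1.0000, -1.5000)


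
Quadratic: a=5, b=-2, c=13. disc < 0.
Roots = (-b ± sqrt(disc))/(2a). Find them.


disc = (-2)^2 - 4*5*13 = 4 - 260 = -256
sqrt(|disc|) = sqrt(256) = 16.0000
Real part = 2/(2*5) = 0.2000
Imag part = 16.0000/(2*5) = 1.6000

0.2000 ± 1.6000i


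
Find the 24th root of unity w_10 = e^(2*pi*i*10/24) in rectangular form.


Angle = 360*10/24 = 150°
a = cos(150°) = -0.8660
b = sin(150°) = 0.5000

-0.8660 + 0.5000i


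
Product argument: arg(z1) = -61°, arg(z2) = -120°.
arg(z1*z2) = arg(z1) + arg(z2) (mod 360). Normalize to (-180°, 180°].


arg(z1*z2) = -61° - 120° = -181°
Normalized to (-180°, 180°]: 179°

179°


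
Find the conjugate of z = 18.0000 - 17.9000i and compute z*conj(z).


z_bar = 18.0000 + 17.9000i
z*z_bar = 18^2 + (-17.9)^2 = 324 + 320.41 = 644.41

z_bar = 18.0000 + 17.9000i, z*z_bar = 644.41


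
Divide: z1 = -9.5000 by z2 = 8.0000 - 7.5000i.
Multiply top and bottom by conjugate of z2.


Conjugate of z2 = 8.0000 + 7.5000i
Numerator: (-9.5000)(8.0000 + 7.5000i) = -76.0000 - 71.2500i
Denominator: 8^2 + (-7.5)^2 = 120.25
Result = (-76.0000 - 71.2500i)/120.25

-0.6320 - 0.5925i


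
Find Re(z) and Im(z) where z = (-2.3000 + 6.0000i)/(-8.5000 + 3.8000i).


Multiply by conjugate: (-2.3000 + 6.0000i)(-8.5000 - 3.8000i) / ((-8.5)^2 + 3.8^2)
Numerator real = -2.3*(-8.5) + 6*3.8 = 42.35
Numerator imag = 6*(-8.5) - (-2.3)*3.8 = -42.26
Denominator = 86.69
Re(z) = 42.35/86.69 = 0.4885
Im(z) = -42.26/86.69 = -0.4875

Re(z) = 0.4885, Im(z) = -0.4875


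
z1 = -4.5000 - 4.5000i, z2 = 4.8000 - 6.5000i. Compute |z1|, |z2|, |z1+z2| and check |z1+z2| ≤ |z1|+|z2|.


|z1| = sqrt((-4.5)^2 + (-4.5)^2) = sqrt(40.5) = 6.3640
|z2| = sqrt(4.8^2 + (-6.5)^2) = sqrt(65.29) = 8.0802
z1+z2 = 0.3000 - 11.0000i
|z1+z2| = sqrt(121.09) = 11.0041
|z1|+|z2| = 6.3640 + 8.0802 = 14.4442

|z1+z2| = 11.0041 ≤ |z1|+|z2| = 14.4442 (verified)


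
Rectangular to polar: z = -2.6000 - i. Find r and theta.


r = sqrt(6.76+1) = sqrt(7.76) = 2.7857
theta = atan2(-1, -2.6) = -158.9625 degrees

r = 2.7857, theta = -158.9625 degrees


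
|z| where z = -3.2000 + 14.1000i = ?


|z| = sqrt((-3.2)^2 + 14.1^2) = sqrt(10.24 + 198.81) = sqrt(209.05) = 14.4586

|z| = 14.4586


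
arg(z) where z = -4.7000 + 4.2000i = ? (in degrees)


Re = -4.7, Im = 4.2
arg = atan2(4.2, -4.7) = 138.2155 degrees

arg(z) = 138.2155 degrees


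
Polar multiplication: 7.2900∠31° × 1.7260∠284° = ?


r = 7.2900 * 1.7260 = 12.5825
theta = 31° + 284° = 315° = 315° (mod 360)

12.5825 cis(315°)


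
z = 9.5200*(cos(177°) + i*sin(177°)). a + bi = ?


a = 9.5200*cos(177°) = 9.5200*(-0.99863) = -9.5070
b = 9.5200*sin(177°) = 9.5200*0.052336 = 0.4982

-9.5070 + 0.4982i


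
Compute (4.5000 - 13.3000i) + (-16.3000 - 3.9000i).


Real: 4.5 - 16.3 = -11.8
Imag: -13.3 - 3.9 = -17.2

-11.8000 - 17.2000i


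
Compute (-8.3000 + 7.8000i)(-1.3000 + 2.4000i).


Real = -8.3*(-1.3) - 7.8*2.4 = 10.79 - 18.72 = -7.93
Imag = -8.3*2.4 - (1.3)*7.8 = -19.92 - (10.14) = -30.06

-7.9300 - 30.0600i


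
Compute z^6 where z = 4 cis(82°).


r^6 = 4^6 = 4096
n*theta = 6*82° = 492° = 132° (mod 360)
a = 4096*cos(132°) = -2740.7590
b = 4096*sin(132°) = 3043.9212

4096 cis(132°) = -2740.7590 + 3043.9212i


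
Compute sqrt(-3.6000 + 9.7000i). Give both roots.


|z| = sqrt(12.96+94.09) = 10.3465
sqrt((|z|+a)/2) = sqrt((10.3465+(-3.6))/2) = sqrt(3.3732) = 1.8366
sqrt((|z|-a)/2) = sqrt((10.3465-(-3.6))/2) = sqrt(6.9732) = 2.6407

±(1.8366 + 2.6407i) i.e. 1.8366 + 2.6407i and -1.8366 - 2.6407i


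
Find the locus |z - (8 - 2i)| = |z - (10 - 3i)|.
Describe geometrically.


Equal distances means the locus is the perpendicular bisector of z1 and z2.
Midpoint = ((8+10)/2, (-2+(-3))/2) = (9.0000, -2.5000)

Perpendicular bisector through (9.0000, -2.5000)


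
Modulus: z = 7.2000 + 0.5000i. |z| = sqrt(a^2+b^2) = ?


|z| = sqrt(7.2^2 + 0.5^2) = sqrt(51.84 + 0.25) = sqrt(52.09) = 7.2173

|z| = 7.2173


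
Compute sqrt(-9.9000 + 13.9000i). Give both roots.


|z| = sqrt(98.01+193.21) = 17.0652
sqrt((|z|+a)/2) = sqrt((17.0652+(-9.9))/2) = sqrt(3.5826) = 1.8928
sqrt((|z|-a)/2) = sqrt((17.0652-(-9.9))/2) = sqrt(13.4826) = 3.6719

±(1.8928 + 3.6719i) i.e. 1.8928 + 3.6719i and -1.8928 - 3.6719i


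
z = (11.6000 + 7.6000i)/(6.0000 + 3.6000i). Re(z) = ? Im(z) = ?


Multiply by conjugate: (11.6000 + 7.6000i)(6.0000 - 3.6000i) / (6^2 + 3.6^2)
Numerator real = 11.6*6 + 7.6*3.6 = 96.96
Numerator imag = 7.6*6 - 11.6*3.6 = 3.84
Denominator = 48.96
Re(z) = 96.96/48.96 = 1.9804
Im(z) = 3.84/48.96 = 0.0784

Re(z) = 1.9804, Im(z) = 0.0784


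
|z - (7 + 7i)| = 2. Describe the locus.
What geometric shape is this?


|z - z0| = r is a circle with center z0 and radius r.
Center = (7, 7), radius = 2

Circle with center (7, 7) and radius 2


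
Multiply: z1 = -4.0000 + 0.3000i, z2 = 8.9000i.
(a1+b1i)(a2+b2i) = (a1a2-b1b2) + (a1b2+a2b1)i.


Real = -4*0 - 0.3*8.9 = 0 - 2.67 = -2.67
Imag = -4*8.9 + 0*0.3 = -35.6 + 0 = -35.6

-2.6700 - 35.6000i


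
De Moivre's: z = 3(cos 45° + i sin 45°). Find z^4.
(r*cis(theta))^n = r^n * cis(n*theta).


r^4 = 3^4 = 81
n*theta = 4*45° = 180° = 180° (mod 360)
a = 81*cos(180°) = -81.0000
b = 81*sin(180°) = 0

81 cis(180°) = -81.0000 + 0i


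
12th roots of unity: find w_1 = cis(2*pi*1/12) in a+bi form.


Angle = 360*1/12 = 30°
a = cos(30°) = 0.8660
b = sin(30°) = 0.5000

0.8660 + 0.5000i


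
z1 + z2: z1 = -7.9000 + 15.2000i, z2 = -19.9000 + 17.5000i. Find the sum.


Real: -7.9 - 19.9 = -27.8
Imag: 15.2 + 17.5 = 32.7

-27.8000 + 32.7000i


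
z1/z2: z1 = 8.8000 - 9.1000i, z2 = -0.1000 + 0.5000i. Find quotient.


Conjugate of z2 = -0.1000 - 0.5000i
Numerator: (8.8000 - 9.1000i)(-0.1000 - 0.5000i) = -5.4300 - 3.4900i
Denominator: (-0.1)^2 + 0.5^2 = 0.26
Result = (-5.4300 - 3.4900i)/0.26

-20.8846 - 13.4231i


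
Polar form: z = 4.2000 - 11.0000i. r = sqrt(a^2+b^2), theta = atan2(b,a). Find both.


r = sqrt(17.64+121) = sqrt(138.64) = 11.7745
theta = atan2(-11, 4.2) = -69.1022 degrees

r = 11.7745, theta = -69.1022 degrees


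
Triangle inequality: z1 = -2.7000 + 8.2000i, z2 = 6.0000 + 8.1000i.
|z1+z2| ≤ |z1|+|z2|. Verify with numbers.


|z1| = sqrt((-2.7)^2 + 8.2^2) = sqrt(74.53) = 8.6331
|z2| = sqrt(6^2 + 8.1^2) = sqrt(101.61) = 10.0802
z1+z2 = 3.3000 + 16.3000i
|z1+z2| = sqrt(276.58) = 16.6307
|z1|+|z2| = 8.6331 + 10.0802 = 18.7133

|z1+z2| = 16.6307 ≤ |z1|+|z2| = 18.7133 (verified)


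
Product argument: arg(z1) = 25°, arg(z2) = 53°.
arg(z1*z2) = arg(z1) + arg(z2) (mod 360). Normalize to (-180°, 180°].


arg(z1*z2) = 25° + 53° = 78°
Normalized to (-180°, 180°]: 78°

78°


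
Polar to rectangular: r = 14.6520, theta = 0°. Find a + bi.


a = 14.6520*cos(0°) = 14.6520*1 = 14.6520
b = 14.6520*sin(0°) = 14.6520*0 = 0

14.6520 + 0i


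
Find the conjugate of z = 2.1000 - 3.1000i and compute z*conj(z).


z_bar = 2.1000 + 3.1000i
z*z_bar = 2.1^2 + (-3.1)^2 = 4.41 + 9.61 = 14.02

z_bar = 2.1000 + 3.1000i, z*z_bar = 14.02


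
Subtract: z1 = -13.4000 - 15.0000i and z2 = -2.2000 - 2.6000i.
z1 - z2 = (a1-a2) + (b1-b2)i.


Real: -13.4 + 2.2 = -11.2
Imag: -15 + 2.6 = -12.4

-11.2000 - 12.4000i


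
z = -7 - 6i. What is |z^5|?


|z| = sqrt(49+36) = sqrt(85) = 9.2195
|z^5| = |z|^5 = (sqrt(85))^5 = 85^2 * sqrt(85) = 7225*sqrt(85)

|z^5| = 7225*sqrt(85) ≈ 66611.2087


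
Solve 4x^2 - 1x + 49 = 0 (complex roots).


disc = (-1)^2 - 4*4*49 = 1 - 784 = -783
sqrt(|disc|) = sqrt(783) = 27.9821
Real part = 1/(2*4) = 0.1250
Imag part = 27.9821/(2*4) = 3.4978

0.1250 ± 3.4978i


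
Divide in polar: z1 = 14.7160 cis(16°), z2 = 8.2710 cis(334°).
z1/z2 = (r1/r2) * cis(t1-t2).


r = 14.7160 / 8.2710 = 1.7792
theta = 16° - 334° = -318° = 42° (mod 360)

1.7792 cis(42°)


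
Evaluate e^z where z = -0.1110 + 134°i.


e^-0.1110 = 0.89494
cos(134°) = -0.6947
sin(134°) = 0.71934
Real = 0.89494*(-0.6947) = -0.6217
Imag = 0.89494*0.71934 = 0.6438

-0.6217 + 0.6438i


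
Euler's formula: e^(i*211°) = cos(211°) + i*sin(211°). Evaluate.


cos(211°) = -0.8572
sin(211°) = -0.5150

e^(i*211°) = -0.8572 - 0.5150i


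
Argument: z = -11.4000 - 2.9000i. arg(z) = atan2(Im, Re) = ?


Re = -11.4, Im = -2.9
arg = atan2(-2.9, -11.4) = -165.7275 degrees

arg(z) = -165.7275 degrees


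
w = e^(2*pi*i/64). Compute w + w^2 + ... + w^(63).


With w = e^(2*pi*i/64), all 64 of the 64th roots of unity w^0 = 1, w, ..., w^(63) sum to 0: 1 + w + ... + w^(63) = (1 - w^64)/(1 - w) = 0 since w^64 = 1, w ≠ 1.
Removing the root 1: w + w^2 + ... + w^(63) = 0 - 1 = -1

Sum = -1


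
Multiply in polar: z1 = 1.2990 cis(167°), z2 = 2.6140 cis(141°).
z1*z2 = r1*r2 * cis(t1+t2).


r = 1.2990 * 2.6140 = 3.3956
theta = 167° + 141° = 308° = 308° (mod 360)

3.3956 cis(308°)


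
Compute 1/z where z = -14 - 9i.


|z|^2 = 196+81 = 277
1/z = (-14 + 9i)/277

1/z = -0.0505 + 0.0325i


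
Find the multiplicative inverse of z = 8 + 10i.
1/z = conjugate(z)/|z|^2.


|z|^2 = 64+100 = 164
1/z = (8 - 10i)/164

1/z = 0.0488 - 0.0610i


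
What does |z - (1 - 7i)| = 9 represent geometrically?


|z - z0| = r is a circle with center z0 and radius r.
Center = (1, -7), radius = 9

Circle with center (1, -7) and radius 9


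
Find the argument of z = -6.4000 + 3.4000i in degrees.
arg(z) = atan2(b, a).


Re = -6.4, Im = 3.4
arg = atan2(3.4, -6.4) = 152.0205 degrees

arg(z) = 152.0205 degrees
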